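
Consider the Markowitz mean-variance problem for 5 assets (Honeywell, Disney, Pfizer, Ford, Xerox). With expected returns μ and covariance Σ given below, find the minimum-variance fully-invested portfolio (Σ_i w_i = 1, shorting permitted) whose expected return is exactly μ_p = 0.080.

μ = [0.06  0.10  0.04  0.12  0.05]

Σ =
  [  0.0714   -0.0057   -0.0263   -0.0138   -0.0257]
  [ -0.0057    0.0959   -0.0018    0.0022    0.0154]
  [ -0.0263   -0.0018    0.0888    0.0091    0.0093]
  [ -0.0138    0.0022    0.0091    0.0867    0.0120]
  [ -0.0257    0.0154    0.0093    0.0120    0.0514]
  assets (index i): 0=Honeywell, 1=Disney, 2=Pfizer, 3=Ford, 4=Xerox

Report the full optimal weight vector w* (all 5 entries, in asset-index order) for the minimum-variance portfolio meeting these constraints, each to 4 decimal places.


0.2924  0.1801  0.1033  0.2729  0.1512

u=Σ⁻¹μ = [1.8903  0.9499  0.7622  1.4198  1.1639]
v=Σ⁻¹𝟙 = [33.1606  7.9769  17.1933  10.9322  27.9825]
a=μᵀu=0.467463  b=𝟙ᵀu=6.186035  c=𝟙ᵀv=97.245341  D=ac−b²=7.191525
λ₁=(c·0.080−b)/D = (97.245341·0.080−6.186035)/7.191525 = 0.221593
λ₂=(a−b·0.080)/D = (0.467463−6.186035·0.080)/7.191525 = -0.003813
w* = 0.221593·u + -0.003813·v:
  w_0 = 0.221593·1.8903 + -0.003813·33.1606 = 0.2924  (Honeywell)
  w_1 = 0.221593·0.9499 + -0.003813·7.9769 = 0.1801  (Disney)
  w_2 = 0.221593·0.7622 + -0.003813·17.1933 = 0.1033  (Pfizer)
  w_3 = 0.221593·1.4198 + -0.003813·10.9322 = 0.2729  (Ford)
  w_4 = 0.221593·1.1639 + -0.003813·27.9825 = 0.1512  (Xerox)
Σw_i=1.0000  μᵀw=0.0800
σ²=wᵀΣw=λ₁·μ_p+λ₂ = 0.221593·0.080 + -0.003813 = 0.013915 ≈ 0.0139


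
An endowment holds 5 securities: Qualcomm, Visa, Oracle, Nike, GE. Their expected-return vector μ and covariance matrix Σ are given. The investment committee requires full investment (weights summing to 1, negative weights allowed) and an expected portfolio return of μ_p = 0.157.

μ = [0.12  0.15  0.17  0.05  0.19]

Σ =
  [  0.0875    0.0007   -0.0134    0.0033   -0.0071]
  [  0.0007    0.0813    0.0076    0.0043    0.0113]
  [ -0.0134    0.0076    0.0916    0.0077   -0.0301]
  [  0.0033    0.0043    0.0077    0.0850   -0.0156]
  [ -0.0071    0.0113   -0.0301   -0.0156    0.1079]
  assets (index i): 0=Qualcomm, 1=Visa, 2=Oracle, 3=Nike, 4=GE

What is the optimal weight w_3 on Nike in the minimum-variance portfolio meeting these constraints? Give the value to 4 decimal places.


0.0489

u=Σ⁻¹μ = [1.9931  1.1519  2.8723  0.6827  2.6714]
v=Σ⁻¹𝟙 = [14.7317  7.7780  16.5988  12.1985  15.8167]
a=μᵀu=1.441951  b=𝟙ᵀu=9.371393  c=𝟙ᵀv=67.123649  D=ac−b²=8.966016
λ₁=(c·0.157−b)/D = (67.123649·0.157−9.371393)/8.966016 = 0.130160
λ₂=(a−b·0.157)/D = (1.441951−9.371393·0.157)/8.966016 = -0.003274
w* = 0.130160·u + -0.003274·v:
  w_0 = 0.130160·1.9931 + -0.003274·14.7317 = 0.2112  (Qualcomm)
  w_1 = 0.130160·1.1519 + -0.003274·7.7780 = 0.1245  (Visa)
  w_2 = 0.130160·2.8723 + -0.003274·16.5988 = 0.3195  (Oracle)
  w_3 = 0.130160·0.6827 + -0.003274·12.1985 = 0.0489  (Nike)
  w_4 = 0.130160·2.6714 + -0.003274·15.8167 = 0.2959  (GE)
Σw_i=1.0000  μᵀw=0.1570
σ²=wᵀΣw=λ₁·μ_p+λ₂ = 0.130160·0.157 + -0.003274 = 0.017161 ≈ 0.0172


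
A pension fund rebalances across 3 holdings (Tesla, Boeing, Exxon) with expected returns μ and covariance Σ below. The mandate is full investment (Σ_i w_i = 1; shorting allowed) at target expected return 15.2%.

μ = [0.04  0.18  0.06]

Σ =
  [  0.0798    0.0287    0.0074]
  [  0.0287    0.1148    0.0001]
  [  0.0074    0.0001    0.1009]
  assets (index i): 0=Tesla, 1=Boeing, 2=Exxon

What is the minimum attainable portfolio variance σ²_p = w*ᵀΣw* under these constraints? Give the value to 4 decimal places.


0.0725

p=Σ⁻¹μ = [-0.1300  1.5999  0.6026]
q=Σ⁻¹𝟙 = [9.3912  6.3550  9.2158]
a=μᵀp=0.318942  b=𝟙ᵀp=2.072489  c=𝟙ᵀq=24.961909  D=ac−b²=3.666183
λ₁=(c·0.152−b)/D = (24.961909·0.152−2.072489)/3.666183 = 0.469622
λ₂=(a−b·0.152)/D = (0.318942−2.072489·0.152)/3.666183 = 0.001070
w* = 0.469622·p + 0.001070·q:
  w_0 = 0.469622·-0.1300 + 0.001070·9.3912 = -0.0510  (Tesla)
  w_1 = 0.469622·1.5999 + 0.001070·6.3550 = 0.7582  (Boeing)
  w_2 = 0.469622·0.6026 + 0.001070·9.2158 = 0.2929  (Exxon)
Σw_i=1.0000  μᵀw=0.1520
σ²=wᵀΣw=λ₁·μ_p+λ₂ = 0.469622·0.152 + 0.001070 = 0.072453 ≈ 0.0725


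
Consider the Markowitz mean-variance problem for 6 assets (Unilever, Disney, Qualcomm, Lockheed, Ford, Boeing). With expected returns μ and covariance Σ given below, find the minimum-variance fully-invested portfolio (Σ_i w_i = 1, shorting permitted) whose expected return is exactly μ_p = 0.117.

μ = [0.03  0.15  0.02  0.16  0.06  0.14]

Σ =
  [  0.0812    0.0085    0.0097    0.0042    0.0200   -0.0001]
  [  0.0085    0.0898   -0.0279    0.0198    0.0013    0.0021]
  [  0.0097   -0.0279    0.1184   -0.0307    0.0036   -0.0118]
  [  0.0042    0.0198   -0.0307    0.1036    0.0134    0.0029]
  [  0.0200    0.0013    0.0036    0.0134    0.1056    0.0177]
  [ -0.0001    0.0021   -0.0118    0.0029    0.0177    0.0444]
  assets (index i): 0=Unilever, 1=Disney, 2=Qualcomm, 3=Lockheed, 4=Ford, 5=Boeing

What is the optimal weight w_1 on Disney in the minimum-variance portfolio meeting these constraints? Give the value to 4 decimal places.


x=Σ⁻¹μ = [0.0313  1.6554  1.3098  1.5544  -0.2751  3.4312]
y=Σ⁻¹𝟙 = [8.1816  12.3208  15.8885  10.7596  1.7049  24.7984]
a=μᵀx=0.988008  b=𝟙ᵀx=7.706953  c=𝟙ᵀy=73.653845  D=ac−b²=13.373423
λ₁=(c·0.117−b)/D = (73.653845·0.117−7.706953)/13.373423 = 0.068086
λ₂=(a−b·0.117)/D = (0.988008−7.706953·0.117)/13.373423 = 0.006453
w* = 0.068086·x + 0.006453·y:
  w_0 = 0.068086·0.0313 + 0.006453·8.1816 = 0.0549  (Unilever)
  w_1 = 0.068086·1.6554 + 0.006453·12.3208 = 0.1922  (Disney)
  w_2 = 0.068086·1.3098 + 0.006453·15.8885 = 0.1917  (Qualcomm)
  w_3 = 0.068086·1.5544 + 0.006453·10.7596 = 0.1753  (Lockheed)
  w_4 = 0.068086·-0.2751 + 0.006453·1.7049 = -0.0077  (Ford)
  w_5 = 0.068086·3.4312 + 0.006453·24.7984 = 0.3936  (Boeing)
Σw_i=1.0000  μᵀw=0.1170
σ²=wᵀΣw=λ₁·μ_p+λ₂ = 0.068086·0.117 + 0.006453 = 0.014419 ≈ 0.0144

0.1922


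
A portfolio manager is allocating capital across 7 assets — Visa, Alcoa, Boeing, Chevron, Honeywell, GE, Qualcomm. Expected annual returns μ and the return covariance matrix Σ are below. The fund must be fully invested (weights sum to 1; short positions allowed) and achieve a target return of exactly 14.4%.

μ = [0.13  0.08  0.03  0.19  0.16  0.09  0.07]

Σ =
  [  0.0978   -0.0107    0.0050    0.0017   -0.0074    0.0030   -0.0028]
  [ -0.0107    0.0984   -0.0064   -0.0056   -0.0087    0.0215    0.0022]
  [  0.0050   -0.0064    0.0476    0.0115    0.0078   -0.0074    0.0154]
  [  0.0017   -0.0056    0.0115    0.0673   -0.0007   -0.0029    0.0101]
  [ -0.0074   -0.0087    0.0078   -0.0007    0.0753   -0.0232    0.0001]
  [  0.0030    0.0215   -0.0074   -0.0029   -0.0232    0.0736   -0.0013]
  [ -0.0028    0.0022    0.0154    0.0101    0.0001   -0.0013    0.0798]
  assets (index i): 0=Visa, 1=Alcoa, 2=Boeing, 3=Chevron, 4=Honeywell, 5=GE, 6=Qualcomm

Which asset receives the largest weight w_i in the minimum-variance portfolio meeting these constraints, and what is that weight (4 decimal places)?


Honeywell (0.2859)

u=Σ⁻¹μ = [1.6026  0.9580  -0.5462  2.9707  3.0674  1.9184  0.6638]
v=Σ⁻¹𝟙 = [11.5816  10.6629  15.0625  12.6174  19.8728  18.4245  8.4152]
a=μᵀu=1.542929  b=𝟙ᵀu=10.634754  c=𝟙ᵀv=96.637007  D=ac−b²=36.006088
λ₁=(c·0.144−b)/D = (96.637007·0.144−10.634754)/36.006088 = 0.091123
λ₂=(a−b·0.144)/D = (1.542929−10.634754·0.144)/36.006088 = 0.000320
w* = 0.091123·u + 0.000320·v:
  w_0 = 0.091123·1.6026 + 0.000320·11.5816 = 0.1497  (Visa)
  w_1 = 0.091123·0.9580 + 0.000320·10.6629 = 0.0907  (Alcoa)
  w_2 = 0.091123·-0.5462 + 0.000320·15.0625 = -0.0449  (Boeing)
  w_3 = 0.091123·2.9707 + 0.000320·12.6174 = 0.2747  (Chevron)
  w_4 = 0.091123·3.0674 + 0.000320·19.8728 = 0.2859  (Honeywell)
  w_5 = 0.091123·1.9184 + 0.000320·18.4245 = 0.1807  (GE)
  w_6 = 0.091123·0.6638 + 0.000320·8.4152 = 0.0632  (Qualcomm)
Σw_i=1.0000  μᵀw=0.1440
σ²=wᵀΣw=λ₁·μ_p+λ₂ = 0.091123·0.144 + 0.000320 = 0.013442 ≈ 0.0134


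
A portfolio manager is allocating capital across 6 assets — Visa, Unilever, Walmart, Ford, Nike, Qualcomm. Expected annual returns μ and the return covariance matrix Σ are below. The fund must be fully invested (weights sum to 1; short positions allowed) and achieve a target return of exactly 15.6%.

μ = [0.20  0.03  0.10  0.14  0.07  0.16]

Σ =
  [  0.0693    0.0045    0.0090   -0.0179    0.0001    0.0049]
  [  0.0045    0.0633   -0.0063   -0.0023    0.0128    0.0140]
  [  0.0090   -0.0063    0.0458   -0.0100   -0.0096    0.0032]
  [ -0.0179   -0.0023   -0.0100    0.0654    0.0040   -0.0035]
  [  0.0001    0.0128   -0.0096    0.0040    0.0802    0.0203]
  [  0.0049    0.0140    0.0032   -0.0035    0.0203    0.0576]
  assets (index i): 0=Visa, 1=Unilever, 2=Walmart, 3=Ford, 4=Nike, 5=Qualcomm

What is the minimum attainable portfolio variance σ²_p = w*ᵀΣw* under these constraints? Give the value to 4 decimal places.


0.0136

x=Σ⁻¹μ = [3.3324  -0.0336  2.1848  3.4977  0.3344  2.4758]
y=Σ⁻¹𝟙 = [15.5104  14.3008  27.4816  24.1113  9.9793  8.9871]
a=μᵀx=1.793141  b=𝟙ᵀx=11.791336  c=𝟙ᵀy=100.370496  D=ac−b²=40.942825
λ₁=(c·0.156−b)/D = (100.370496·0.156−11.791336)/40.942825 = 0.094436
λ₂=(a−b·0.156)/D = (1.793141−11.791336·0.156)/40.942825 = -0.001131
w* = 0.094436·x + -0.001131·y:
  w_0 = 0.094436·3.3324 + -0.001131·15.5104 = 0.2971  (Visa)
  w_1 = 0.094436·-0.0336 + -0.001131·14.3008 = -0.0194  (Unilever)
  w_2 = 0.094436·2.1848 + -0.001131·27.4816 = 0.1752  (Walmart)
  w_3 = 0.094436·3.4977 + -0.001131·24.1113 = 0.3030  (Ford)
  w_4 = 0.094436·0.3344 + -0.001131·9.9793 = 0.0203  (Nike)
  w_5 = 0.094436·2.4758 + -0.001131·8.9871 = 0.2236  (Qualcomm)
Σw_i=1.0000  μᵀw=0.1560
σ²=wᵀΣw=λ₁·μ_p+λ₂ = 0.094436·0.156 + -0.001131 = 0.013601 ≈ 0.0136


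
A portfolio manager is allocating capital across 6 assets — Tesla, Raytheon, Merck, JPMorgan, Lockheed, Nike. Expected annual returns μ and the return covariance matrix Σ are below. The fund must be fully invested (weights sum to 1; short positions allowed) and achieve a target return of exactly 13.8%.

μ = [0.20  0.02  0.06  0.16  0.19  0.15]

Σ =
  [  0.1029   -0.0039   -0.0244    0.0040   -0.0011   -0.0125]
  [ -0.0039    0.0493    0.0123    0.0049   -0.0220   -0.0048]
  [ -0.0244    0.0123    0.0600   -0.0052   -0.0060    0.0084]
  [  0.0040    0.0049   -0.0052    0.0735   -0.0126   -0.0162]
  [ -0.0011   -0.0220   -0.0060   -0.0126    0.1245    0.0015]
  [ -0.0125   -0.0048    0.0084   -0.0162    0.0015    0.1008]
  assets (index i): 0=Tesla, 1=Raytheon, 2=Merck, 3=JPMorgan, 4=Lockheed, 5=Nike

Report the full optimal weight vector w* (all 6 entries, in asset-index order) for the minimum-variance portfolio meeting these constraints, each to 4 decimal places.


x=Σ⁻¹μ = [2.6303  0.9516  2.0400  2.9423  2.0879  2.1314]
y=Σ⁻¹𝟙 = [16.4322  22.8384  19.7568  18.2406  14.8412  14.1102]
a=μᵀx=1.854668  b=𝟙ᵀx=12.783460  c=𝟙ᵀy=106.219319  D=ac−b²=33.584701
λ₁=(c·0.138−b)/D = (106.219319·0.138−12.783460)/33.584701 = 0.055823
λ₂=(a−b·0.138)/D = (1.854668−12.783460·0.138)/33.584701 = 0.002696
w* = 0.055823·x + 0.002696·y:
  w_0 = 0.055823·2.6303 + 0.002696·16.4322 = 0.1911  (Tesla)
  w_1 = 0.055823·0.9516 + 0.002696·22.8384 = 0.1147  (Raytheon)
  w_2 = 0.055823·2.0400 + 0.002696·19.7568 = 0.1671  (Merck)
  w_3 = 0.055823·2.9423 + 0.002696·18.2406 = 0.2134  (JPMorgan)
  w_4 = 0.055823·2.0879 + 0.002696·14.8412 = 0.1566  (Lockheed)
  w_5 = 0.055823·2.1314 + 0.002696·14.1102 = 0.1570  (Nike)
Σw_i=1.0000  μᵀw=0.1380
σ²=wᵀΣw=λ₁·μ_p+λ₂ = 0.055823·0.138 + 0.002696 = 0.010400 ≈ 0.0104

0.1911  0.1147  0.1671  0.2134  0.1566  0.1570


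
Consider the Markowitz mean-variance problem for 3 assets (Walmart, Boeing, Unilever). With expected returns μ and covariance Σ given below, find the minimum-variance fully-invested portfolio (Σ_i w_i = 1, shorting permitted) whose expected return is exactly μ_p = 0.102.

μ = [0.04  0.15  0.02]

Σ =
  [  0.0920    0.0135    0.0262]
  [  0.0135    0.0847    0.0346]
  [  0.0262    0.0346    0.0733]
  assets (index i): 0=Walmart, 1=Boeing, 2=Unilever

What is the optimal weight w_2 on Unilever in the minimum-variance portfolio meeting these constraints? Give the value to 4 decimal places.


0.1054

u=Σ⁻¹μ = [0.3694  2.0498  -0.8268]
v=Σ⁻¹𝟙 = [7.6718  7.5954  7.3151]
a=μᵀu=0.305714  b=𝟙ᵀu=1.592479  c=𝟙ᵀv=22.582299  D=ac−b²=4.367737
λ₁=(c·0.102−b)/D = (22.582299·0.102−1.592479)/4.367737 = 0.162765
λ₂=(a−b·0.102)/D = (0.305714−1.592479·0.102)/4.367737 = 0.032804
w* = 0.162765·u + 0.032804·v:
  w_0 = 0.162765·0.3694 + 0.032804·7.6718 = 0.3118  (Walmart)
  w_1 = 0.162765·2.0498 + 0.032804·7.5954 = 0.5828  (Boeing)
  w_2 = 0.162765·-0.8268 + 0.032804·7.3151 = 0.1054  (Unilever)
Σw_i=1.0000  μᵀw=0.1020
σ²=wᵀΣw=λ₁·μ_p+λ₂ = 0.162765·0.102 + 0.032804 = 0.049406 ≈ 0.0494


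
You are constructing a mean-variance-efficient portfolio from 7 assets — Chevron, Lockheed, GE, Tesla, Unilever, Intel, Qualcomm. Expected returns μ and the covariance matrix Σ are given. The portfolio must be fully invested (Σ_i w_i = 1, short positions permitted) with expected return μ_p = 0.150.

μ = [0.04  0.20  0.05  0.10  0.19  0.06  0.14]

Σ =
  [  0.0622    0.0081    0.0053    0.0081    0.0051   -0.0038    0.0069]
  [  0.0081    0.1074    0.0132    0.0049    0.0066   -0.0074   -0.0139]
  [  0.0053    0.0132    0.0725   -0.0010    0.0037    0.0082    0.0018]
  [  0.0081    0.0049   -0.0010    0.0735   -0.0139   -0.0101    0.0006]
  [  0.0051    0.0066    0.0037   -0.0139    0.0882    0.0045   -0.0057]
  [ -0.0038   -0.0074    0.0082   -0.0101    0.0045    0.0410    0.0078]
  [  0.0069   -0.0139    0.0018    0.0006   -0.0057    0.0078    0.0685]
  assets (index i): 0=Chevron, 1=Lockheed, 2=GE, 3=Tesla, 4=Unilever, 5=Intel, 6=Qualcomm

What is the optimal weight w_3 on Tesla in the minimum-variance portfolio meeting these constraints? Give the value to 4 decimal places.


g=Σ⁻¹μ = [-0.2531  2.0777  -0.0029  1.8946  2.3947  1.5442  2.4978]
h=Σ⁻¹𝟙 = [11.0668  9.4975  7.6058  17.6028  11.9533  26.1460  13.0744]
a=μᵀg=1.492068  b=𝟙ᵀg=10.153048  c=𝟙ᵀh=96.946673  D=ac−b²=41.566632
λ₁=(c·0.150−b)/D = (96.946673·0.150−10.153048)/41.566632 = 0.105588
λ₂=(a−b·0.150)/D = (1.492068−10.153048·0.150)/41.566632 = -0.000743
w* = 0.105588·g + -0.000743·h:
  w_0 = 0.105588·-0.2531 + -0.000743·11.0668 = -0.0349  (Chevron)
  w_1 = 0.105588·2.0777 + -0.000743·9.4975 = 0.2123  (Lockheed)
  w_2 = 0.105588·-0.0029 + -0.000743·7.6058 = -0.0060  (GE)
  w_3 = 0.105588·1.8946 + -0.000743·17.6028 = 0.1870  (Tesla)
  w_4 = 0.105588·2.3947 + -0.000743·11.9533 = 0.2440  (Unilever)
  w_5 = 0.105588·1.5442 + -0.000743·26.1460 = 0.1436  (Intel)
  w_6 = 0.105588·2.4978 + -0.000743·13.0744 = 0.2540  (Qualcomm)
Σw_i=1.0000  μᵀw=0.1500
σ²=wᵀΣw=λ₁·μ_p+λ₂ = 0.105588·0.150 + -0.000743 = 0.015095 ≈ 0.0151

0.1870


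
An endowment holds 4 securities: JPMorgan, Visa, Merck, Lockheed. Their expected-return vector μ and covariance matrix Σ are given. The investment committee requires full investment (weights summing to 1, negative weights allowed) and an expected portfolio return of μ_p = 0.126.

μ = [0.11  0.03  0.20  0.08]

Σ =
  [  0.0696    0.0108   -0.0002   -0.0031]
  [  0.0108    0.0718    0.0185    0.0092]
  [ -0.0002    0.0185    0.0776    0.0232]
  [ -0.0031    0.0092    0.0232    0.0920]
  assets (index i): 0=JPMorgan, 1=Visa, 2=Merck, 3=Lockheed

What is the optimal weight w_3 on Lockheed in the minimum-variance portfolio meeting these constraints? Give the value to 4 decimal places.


p=Σ⁻¹μ = [1.6879  -0.5516  2.6170  0.3217]
q=Σ⁻¹𝟙 = [13.4155  8.6875  8.3549  8.3460]
a=μᵀp=0.718254  b=𝟙ᵀp=4.074980  c=𝟙ᵀq=38.803860  D=ac−b²=11.265567
λ₁=(c·0.126−b)/D = (38.803860·0.126−4.074980)/11.265567 = 0.072283
λ₂=(a−b·0.126)/D = (0.718254−4.074980·0.126)/11.265567 = 0.018180
w* = 0.072283·p + 0.018180·q:
  w_0 = 0.072283·1.6879 + 0.018180·13.4155 = 0.3659  (JPMorgan)
  w_1 = 0.072283·-0.5516 + 0.018180·8.6875 = 0.1181  (Visa)
  w_2 = 0.072283·2.6170 + 0.018180·8.3549 = 0.3411  (Merck)
  w_3 = 0.072283·0.3217 + 0.018180·8.3460 = 0.1750  (Lockheed)
Σw_i=1.0000  μᵀw=0.1260
σ²=wᵀΣw=λ₁·μ_p+λ₂ = 0.072283·0.126 + 0.018180 = 0.027287 ≈ 0.0273

0.1750


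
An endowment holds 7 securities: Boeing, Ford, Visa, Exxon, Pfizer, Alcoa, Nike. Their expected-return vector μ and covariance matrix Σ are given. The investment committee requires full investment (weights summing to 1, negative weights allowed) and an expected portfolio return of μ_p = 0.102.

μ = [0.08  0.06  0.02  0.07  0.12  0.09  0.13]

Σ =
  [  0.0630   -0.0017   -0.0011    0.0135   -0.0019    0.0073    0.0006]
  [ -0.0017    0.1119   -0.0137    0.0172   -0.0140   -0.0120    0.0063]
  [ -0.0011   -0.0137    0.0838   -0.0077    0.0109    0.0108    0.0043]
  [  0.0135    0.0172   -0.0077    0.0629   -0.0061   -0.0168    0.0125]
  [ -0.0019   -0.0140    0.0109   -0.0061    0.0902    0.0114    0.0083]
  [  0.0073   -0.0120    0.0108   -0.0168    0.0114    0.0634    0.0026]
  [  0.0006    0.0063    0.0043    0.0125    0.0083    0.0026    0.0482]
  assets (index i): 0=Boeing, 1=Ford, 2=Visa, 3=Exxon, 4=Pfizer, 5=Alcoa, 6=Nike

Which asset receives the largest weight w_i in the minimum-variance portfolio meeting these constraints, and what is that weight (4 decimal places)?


x=Σ⁻¹μ = [0.9771  0.5944  -0.0087  0.7814  1.1314  1.3370  2.1384]
y=Σ⁻¹𝟙 = [11.4543  10.4597  11.2227  14.8555  9.4501  16.2721  11.8783]
a=μᵀx=0.702444  b=𝟙ᵀx=6.950952  c=𝟙ᵀy=85.592787  D=ac−b²=11.808444
λ₁=(c·0.102−b)/D = (85.592787·0.102−6.950952)/11.808444 = 0.150698
λ₂=(a−b·0.102)/D = (0.702444−6.950952·0.102)/11.808444 = -0.000555
w* = 0.150698·x + -0.000555·y:
  w_0 = 0.150698·0.9771 + -0.000555·11.4543 = 0.1409  (Boeing)
  w_1 = 0.150698·0.5944 + -0.000555·10.4597 = 0.0838  (Ford)
  w_2 = 0.150698·-0.0087 + -0.000555·11.2227 = -0.0075  (Visa)
  w_3 = 0.150698·0.7814 + -0.000555·14.8555 = 0.1095  (Exxon)
  w_4 = 0.150698·1.1314 + -0.000555·9.4501 = 0.1653  (Pfizer)
  w_5 = 0.150698·1.3370 + -0.000555·16.2721 = 0.1924  (Alcoa)
  w_6 = 0.150698·2.1384 + -0.000555·11.8783 = 0.3157  (Nike)
Σw_i=1.0000  μᵀw=0.1020
σ²=wᵀΣw=λ₁·μ_p+λ₂ = 0.150698·0.102 + -0.000555 = 0.014816 ≈ 0.0148

Nike (0.3157)


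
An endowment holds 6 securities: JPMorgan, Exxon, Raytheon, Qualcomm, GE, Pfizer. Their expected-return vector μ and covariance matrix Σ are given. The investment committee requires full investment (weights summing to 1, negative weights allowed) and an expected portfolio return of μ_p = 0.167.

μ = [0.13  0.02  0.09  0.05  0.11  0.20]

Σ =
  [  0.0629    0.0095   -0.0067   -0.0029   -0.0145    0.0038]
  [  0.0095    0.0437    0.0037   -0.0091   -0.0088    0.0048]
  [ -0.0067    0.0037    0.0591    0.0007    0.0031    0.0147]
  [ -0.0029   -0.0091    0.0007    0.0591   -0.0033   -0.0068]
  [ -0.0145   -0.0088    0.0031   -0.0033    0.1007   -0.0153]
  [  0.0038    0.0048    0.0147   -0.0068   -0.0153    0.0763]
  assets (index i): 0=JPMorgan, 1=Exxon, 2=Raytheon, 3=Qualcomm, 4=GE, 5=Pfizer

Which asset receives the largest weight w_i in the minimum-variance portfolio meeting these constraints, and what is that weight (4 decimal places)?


x=Σ⁻¹μ = [2.4753  0.2085  0.9754  1.4176  1.9098  2.8062]
y=Σ⁻¹𝟙 = [17.7257  24.8894  12.7612  24.0140  17.1452  13.7772]
a=μᵀx=1.255938  b=𝟙ᵀx=9.792753  c=𝟙ᵀy=110.312710  D=ac−b²=42.647911
λ₁=(c·0.167−b)/D = (110.312710·0.167−9.792753)/42.647911 = 0.202342
λ₂=(a−b·0.167)/D = (1.255938−9.792753·0.167)/42.647911 = -0.008897
w* = 0.202342·x + -0.008897·y:
  w_0 = 0.202342·2.4753 + -0.008897·17.7257 = 0.3431  (JPMorgan)
  w_1 = 0.202342·0.2085 + -0.008897·24.8894 = -0.1793  (Exxon)
  w_2 = 0.202342·0.9754 + -0.008897·12.7612 = 0.0838  (Raytheon)
  w_3 = 0.202342·1.4176 + -0.008897·24.0140 = 0.0732  (Qualcomm)
  w_4 = 0.202342·1.9098 + -0.008897·17.1452 = 0.2339  (GE)
  w_5 = 0.202342·2.8062 + -0.008897·13.7772 = 0.4452  (Pfizer)
Σw_i=1.0000  μᵀw=0.1670
σ²=wᵀΣw=λ₁·μ_p+λ₂ = 0.202342·0.167 + -0.008897 = 0.024894 ≈ 0.0249

Pfizer (0.4452)


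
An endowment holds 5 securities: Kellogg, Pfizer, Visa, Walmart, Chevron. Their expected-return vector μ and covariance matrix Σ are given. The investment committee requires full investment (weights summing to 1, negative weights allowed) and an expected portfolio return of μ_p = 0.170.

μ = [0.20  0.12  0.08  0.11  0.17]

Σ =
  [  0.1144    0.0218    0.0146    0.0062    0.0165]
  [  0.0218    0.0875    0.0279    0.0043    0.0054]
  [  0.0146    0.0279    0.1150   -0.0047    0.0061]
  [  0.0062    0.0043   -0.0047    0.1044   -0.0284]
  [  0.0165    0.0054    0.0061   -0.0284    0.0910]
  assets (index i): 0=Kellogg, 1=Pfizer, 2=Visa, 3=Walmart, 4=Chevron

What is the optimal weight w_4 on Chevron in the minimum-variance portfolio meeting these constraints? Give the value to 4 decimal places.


0.4132

p=Σ⁻¹μ = [1.1803  0.7759  0.3105  1.5270  2.0638]
q=Σ⁻¹𝟙 = [3.9574  6.9544  6.3220  13.0131  13.4962]
a=μᵀp=0.872836  b=𝟙ᵀp=5.857562  c=𝟙ᵀq=43.743090  D=ac−b²=3.869514
λ₁=(c·0.170−b)/D = (43.743090·0.170−5.857562)/3.869514 = 0.408000
λ₂=(a−b·0.170)/D = (0.872836−5.857562·0.170)/3.869514 = -0.031774
w* = 0.408000·p + -0.031774·q:
  w_0 = 0.408000·1.1803 + -0.031774·3.9574 = 0.3558  (Kellogg)
  w_1 = 0.408000·0.7759 + -0.031774·6.9544 = 0.0956  (Pfizer)
  w_2 = 0.408000·0.3105 + -0.031774·6.3220 = -0.0742  (Visa)
  w_3 = 0.408000·1.5270 + -0.031774·13.0131 = 0.2095  (Walmart)
  w_4 = 0.408000·2.0638 + -0.031774·13.4962 = 0.4132  (Chevron)
Σw_i=1.0000  μᵀw=0.1700
σ²=wᵀΣw=λ₁·μ_p+λ₂ = 0.408000·0.170 + -0.031774 = 0.037586 ≈ 0.0376


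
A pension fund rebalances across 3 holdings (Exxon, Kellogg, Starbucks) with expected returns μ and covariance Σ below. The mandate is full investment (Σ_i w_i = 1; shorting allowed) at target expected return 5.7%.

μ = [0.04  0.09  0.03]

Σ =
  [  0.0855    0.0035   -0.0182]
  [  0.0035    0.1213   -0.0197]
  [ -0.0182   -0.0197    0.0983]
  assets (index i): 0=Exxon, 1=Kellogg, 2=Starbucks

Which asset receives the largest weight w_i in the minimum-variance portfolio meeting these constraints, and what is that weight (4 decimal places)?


Kellogg (0.4008)

x=Σ⁻¹μ = [0.5561  0.8189  0.5723]
y=Σ⁻¹𝟙 = [14.4485  10.2473  14.9017]
a=μᵀx=0.113110  b=𝟙ᵀx=1.947243  c=𝟙ᵀy=39.597403  D=ac−b²=0.687102
λ₁=(c·0.057−b)/D = (39.597403·0.057−1.947243)/0.687102 = 0.450893
λ₂=(a−b·0.057)/D = (0.113110−1.947243·0.057)/0.687102 = 0.003081
w* = 0.450893·x + 0.003081·y:
  w_0 = 0.450893·0.5561 + 0.003081·14.4485 = 0.2953  (Exxon)
  w_1 = 0.450893·0.8189 + 0.003081·10.2473 = 0.4008  (Kellogg)
  w_2 = 0.450893·0.5723 + 0.003081·14.9017 = 0.3039  (Starbucks)
Σw_i=1.0000  μᵀw=0.0570
σ²=wᵀΣw=λ₁·μ_p+λ₂ = 0.450893·0.057 + 0.003081 = 0.028782 ≈ 0.0288


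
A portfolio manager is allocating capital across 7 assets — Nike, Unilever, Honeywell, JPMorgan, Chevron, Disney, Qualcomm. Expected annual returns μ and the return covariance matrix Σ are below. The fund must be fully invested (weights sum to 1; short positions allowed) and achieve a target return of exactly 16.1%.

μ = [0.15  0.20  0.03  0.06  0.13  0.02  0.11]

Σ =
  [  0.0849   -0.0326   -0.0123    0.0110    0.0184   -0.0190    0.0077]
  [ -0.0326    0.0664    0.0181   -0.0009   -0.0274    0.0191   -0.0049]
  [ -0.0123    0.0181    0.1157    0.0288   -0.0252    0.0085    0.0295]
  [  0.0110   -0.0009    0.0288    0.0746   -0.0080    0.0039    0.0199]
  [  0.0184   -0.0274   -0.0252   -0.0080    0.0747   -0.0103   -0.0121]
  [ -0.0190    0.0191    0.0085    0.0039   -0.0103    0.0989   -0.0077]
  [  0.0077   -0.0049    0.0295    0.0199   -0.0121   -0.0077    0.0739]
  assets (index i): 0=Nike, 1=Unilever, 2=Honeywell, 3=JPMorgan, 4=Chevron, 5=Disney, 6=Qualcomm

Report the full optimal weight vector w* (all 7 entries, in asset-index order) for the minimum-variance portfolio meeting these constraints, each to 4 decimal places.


p=Σ⁻¹μ = [3.1410  6.2163  -0.2466  0.3015  3.5726  0.1572  2.1920]
q=Σ⁻¹𝟙 = [19.1735  32.3498  4.9891  7.2948  26.9599  10.8270  15.2654]
a=μᵀp=2.433789  b=𝟙ᵀp=15.333874  c=𝟙ᵀq=116.859578  D=ac−b²=49.283824
λ₁=(c·0.161−b)/D = (116.859578·0.161−15.333874)/49.283824 = 0.070622
λ₂=(a−b·0.161)/D = (2.433789−15.333874·0.161)/49.283824 = -0.000709
w* = 0.070622·p + -0.000709·q:
  w_0 = 0.070622·3.1410 + -0.000709·19.1735 = 0.2082  (Nike)
  w_1 = 0.070622·6.2163 + -0.000709·32.3498 = 0.4161  (Unilever)
  w_2 = 0.070622·-0.2466 + -0.000709·4.9891 = -0.0210  (Honeywell)
  w_3 = 0.070622·0.3015 + -0.000709·7.2948 = 0.0161  (JPMorgan)
  w_4 = 0.070622·3.5726 + -0.000709·26.9599 = 0.2332  (Chevron)
  w_5 = 0.070622·0.1572 + -0.000709·10.8270 = 0.0034  (Disney)
  w_6 = 0.070622·2.1920 + -0.000709·15.2654 = 0.1440  (Qualcomm)
Σw_i=1.0000  μᵀw=0.1610
σ²=wᵀΣw=λ₁·μ_p+λ₂ = 0.070622·0.161 + -0.000709 = 0.010661 ≈ 0.0107

0.2082  0.4161  -0.0210  0.0161  0.2332  0.0034  0.1440


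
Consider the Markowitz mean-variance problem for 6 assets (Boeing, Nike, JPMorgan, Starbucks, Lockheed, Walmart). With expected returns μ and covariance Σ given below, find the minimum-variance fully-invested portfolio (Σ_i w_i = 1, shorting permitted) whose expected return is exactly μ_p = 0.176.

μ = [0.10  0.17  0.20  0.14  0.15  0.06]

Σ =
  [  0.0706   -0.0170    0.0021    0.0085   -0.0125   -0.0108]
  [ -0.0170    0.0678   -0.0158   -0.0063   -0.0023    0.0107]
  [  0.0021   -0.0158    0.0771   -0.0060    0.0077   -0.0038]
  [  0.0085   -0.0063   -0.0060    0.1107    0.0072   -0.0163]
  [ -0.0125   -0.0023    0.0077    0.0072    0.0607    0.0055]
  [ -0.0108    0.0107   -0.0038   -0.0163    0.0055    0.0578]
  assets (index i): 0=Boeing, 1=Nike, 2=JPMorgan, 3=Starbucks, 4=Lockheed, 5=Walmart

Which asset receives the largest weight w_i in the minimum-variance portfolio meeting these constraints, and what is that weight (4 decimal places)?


Nike (0.3679)

g=Σ⁻¹μ = [2.7250  3.9821  3.2617  1.4744  2.4855  1.2038]
h=Σ⁻¹𝟙 = [23.9654  23.2198  17.2621  11.3235  16.9265  20.1981]
a=μᵀg=2.253261  b=𝟙ᵀg=15.132456  c=𝟙ᵀh=112.895238  D=ac−b²=25.391197
λ₁=(c·0.176−b)/D = (112.895238·0.176−15.132456)/25.391197 = 0.186565
λ₂=(a−b·0.176)/D = (2.253261−15.132456·0.176)/25.391197 = -0.016149
w* = 0.186565·g + -0.016149·h:
  w_0 = 0.186565·2.7250 + -0.016149·23.9654 = 0.1214  (Boeing)
  w_1 = 0.186565·3.9821 + -0.016149·23.2198 = 0.3679  (Nike)
  w_2 = 0.186565·3.2617 + -0.016149·17.2621 = 0.3297  (JPMorgan)
  w_3 = 0.186565·1.4744 + -0.016149·11.3235 = 0.0922  (Starbucks)
  w_4 = 0.186565·2.4855 + -0.016149·16.9265 = 0.1904  (Lockheed)
  w_5 = 0.186565·1.2038 + -0.016149·20.1981 = -0.1016  (Walmart)
Σw_i=1.0000  μᵀw=0.1760
σ²=wᵀΣw=λ₁·μ_p+λ₂ = 0.186565·0.176 + -0.016149 = 0.016686 ≈ 0.0167


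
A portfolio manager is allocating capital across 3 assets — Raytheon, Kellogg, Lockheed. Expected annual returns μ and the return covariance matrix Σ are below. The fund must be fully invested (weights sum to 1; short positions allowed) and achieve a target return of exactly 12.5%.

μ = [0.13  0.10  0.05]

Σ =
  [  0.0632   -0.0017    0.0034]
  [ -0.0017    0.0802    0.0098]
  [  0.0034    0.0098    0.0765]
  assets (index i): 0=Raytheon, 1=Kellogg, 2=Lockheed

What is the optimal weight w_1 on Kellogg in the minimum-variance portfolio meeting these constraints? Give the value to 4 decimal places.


u=Σ⁻¹μ = [2.0687  1.2415  0.4026]
v=Σ⁻¹𝟙 = [15.5441  11.4649  10.9123]
a=μᵀu=0.413215  b=𝟙ᵀu=3.712841  c=𝟙ᵀv=37.921349  D=ac−b²=1.884471
λ₁=(c·0.125−b)/D = (37.921349·0.125−3.712841)/1.884471 = 0.545154
λ₂=(a−b·0.125)/D = (0.413215−3.712841·0.125)/1.884471 = -0.027005
w* = 0.545154·u + -0.027005·v:
  w_0 = 0.545154·2.0687 + -0.027005·15.5441 = 0.7080  (Raytheon)
  w_1 = 0.545154·1.2415 + -0.027005·11.4649 = 0.3672  (Kellogg)
  w_2 = 0.545154·0.4026 + -0.027005·10.9123 = -0.0752  (Lockheed)
Σw_i=1.0000  μᵀw=0.1250
σ²=wᵀΣw=λ₁·μ_p+λ₂ = 0.545154·0.125 + -0.027005 = 0.041139 ≈ 0.0411

0.3672


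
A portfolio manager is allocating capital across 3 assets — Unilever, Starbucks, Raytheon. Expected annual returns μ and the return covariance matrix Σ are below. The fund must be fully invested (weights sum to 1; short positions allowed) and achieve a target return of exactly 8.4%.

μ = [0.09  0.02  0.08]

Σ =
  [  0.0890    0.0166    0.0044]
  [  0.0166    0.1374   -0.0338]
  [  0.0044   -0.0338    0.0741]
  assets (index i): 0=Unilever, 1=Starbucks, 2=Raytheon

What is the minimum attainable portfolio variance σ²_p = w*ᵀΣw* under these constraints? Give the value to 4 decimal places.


0.0414

u=Σ⁻¹μ = [0.8921  0.3270  1.1758]
v=Σ⁻¹𝟙 = [8.3644  10.6614  17.8617]
a=μᵀu=0.180896  b=𝟙ᵀu=2.394958  c=𝟙ᵀv=36.887481  D=ac−b²=0.936975
λ₁=(c·0.084−b)/D = (36.887481·0.084−2.394958)/0.936975 = 0.750917
λ₂=(a−b·0.084)/D = (0.180896−2.394958·0.084)/0.936975 = -0.021645
w* = 0.750917·u + -0.021645·v:
  w_0 = 0.750917·0.8921 + -0.021645·8.3644 = 0.4889  (Unilever)
  w_1 = 0.750917·0.3270 + -0.021645·10.6614 = 0.0148  (Starbucks)
  w_2 = 0.750917·1.1758 + -0.021645·17.8617 = 0.4963  (Raytheon)
Σw_i=1.0000  μᵀw=0.0840
σ²=wᵀΣw=λ₁·μ_p+λ₂ = 0.750917·0.084 + -0.021645 = 0.041432 ≈ 0.0414


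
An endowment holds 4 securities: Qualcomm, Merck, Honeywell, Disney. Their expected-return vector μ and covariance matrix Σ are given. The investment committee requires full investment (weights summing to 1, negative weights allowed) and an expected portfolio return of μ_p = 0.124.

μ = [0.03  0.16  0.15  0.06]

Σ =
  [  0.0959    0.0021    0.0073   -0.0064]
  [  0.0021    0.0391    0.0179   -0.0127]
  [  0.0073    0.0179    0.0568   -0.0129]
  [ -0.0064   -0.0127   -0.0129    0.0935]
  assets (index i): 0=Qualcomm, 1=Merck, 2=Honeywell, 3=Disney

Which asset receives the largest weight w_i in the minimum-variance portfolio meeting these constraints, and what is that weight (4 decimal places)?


g=Σ⁻¹μ = [0.1909  3.7328  1.7589  1.4045]
h=Σ⁻¹𝟙 = [10.0502  24.7706  12.2407  16.4365]
a=μᵀg=0.951078  b=𝟙ᵀg=7.087093  c=𝟙ᵀh=63.498009  D=ac−b²=10.164679
λ₁=(c·0.124−b)/D = (63.498009·0.124−7.087093)/10.164679 = 0.077392
λ₂=(a−b·0.124)/D = (0.951078−7.087093·0.124)/10.164679 = 0.007111
w* = 0.077392·g + 0.007111·h:
  w_0 = 0.077392·0.1909 + 0.007111·10.0502 = 0.0862  (Qualcomm)
  w_1 = 0.077392·3.7328 + 0.007111·24.7706 = 0.4650  (Merck)
  w_2 = 0.077392·1.7589 + 0.007111·12.2407 = 0.2232  (Honeywell)
  w_3 = 0.077392·1.4045 + 0.007111·16.4365 = 0.2256  (Disney)
Σw_i=1.0000  μᵀw=0.1240
σ²=wᵀΣw=λ₁·μ_p+λ₂ = 0.077392·0.124 + 0.007111 = 0.016707 ≈ 0.0167

Merck (0.4650)


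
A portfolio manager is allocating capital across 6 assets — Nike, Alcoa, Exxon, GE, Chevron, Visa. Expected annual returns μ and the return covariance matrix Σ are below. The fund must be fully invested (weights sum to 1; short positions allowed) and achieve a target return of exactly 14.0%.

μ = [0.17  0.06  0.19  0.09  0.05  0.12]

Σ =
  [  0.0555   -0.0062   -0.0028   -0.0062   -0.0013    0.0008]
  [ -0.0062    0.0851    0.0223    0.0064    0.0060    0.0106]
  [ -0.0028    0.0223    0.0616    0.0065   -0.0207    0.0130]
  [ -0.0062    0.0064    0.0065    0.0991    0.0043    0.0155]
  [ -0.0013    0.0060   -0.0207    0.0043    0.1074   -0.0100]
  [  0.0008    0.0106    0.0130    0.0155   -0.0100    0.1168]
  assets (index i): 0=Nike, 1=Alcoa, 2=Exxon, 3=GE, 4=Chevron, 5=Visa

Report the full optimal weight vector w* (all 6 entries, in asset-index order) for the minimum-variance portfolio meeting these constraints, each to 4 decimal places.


0.3202  0.0445  0.2975  0.1021  0.1586  0.0771

x=Σ⁻¹μ = [3.3210  -0.1923  3.5020  0.7459  1.2210  0.6379]
y=Σ⁻¹𝟙 = [20.7534  6.5673  16.9261  8.3803  12.6726  5.9125]
a=μᵀx=1.423129  b=𝟙ᵀx=9.235419  c=𝟙ᵀy=71.212095  D=ac−b²=16.050995
λ₁=(c·0.140−b)/D = (71.212095·0.140−9.235419)/16.050995 = 0.045746
λ₂=(a−b·0.140)/D = (1.423129−9.235419·0.140)/16.050995 = 0.008110
w* = 0.045746·x + 0.008110·y:
  w_0 = 0.045746·3.3210 + 0.008110·20.7534 = 0.3202  (Nike)
  w_1 = 0.045746·-0.1923 + 0.008110·6.5673 = 0.0445  (Alcoa)
  w_2 = 0.045746·3.5020 + 0.008110·16.9261 = 0.2975  (Exxon)
  w_3 = 0.045746·0.7459 + 0.008110·8.3803 = 0.1021  (GE)
  w_4 = 0.045746·1.2210 + 0.008110·12.6726 = 0.1586  (Chevron)
  w_5 = 0.045746·0.6379 + 0.008110·5.9125 = 0.0771  (Visa)
Σw_i=1.0000  μᵀw=0.1400
σ²=wᵀΣw=λ₁·μ_p+λ₂ = 0.045746·0.140 + 0.008110 = 0.014514 ≈ 0.0145


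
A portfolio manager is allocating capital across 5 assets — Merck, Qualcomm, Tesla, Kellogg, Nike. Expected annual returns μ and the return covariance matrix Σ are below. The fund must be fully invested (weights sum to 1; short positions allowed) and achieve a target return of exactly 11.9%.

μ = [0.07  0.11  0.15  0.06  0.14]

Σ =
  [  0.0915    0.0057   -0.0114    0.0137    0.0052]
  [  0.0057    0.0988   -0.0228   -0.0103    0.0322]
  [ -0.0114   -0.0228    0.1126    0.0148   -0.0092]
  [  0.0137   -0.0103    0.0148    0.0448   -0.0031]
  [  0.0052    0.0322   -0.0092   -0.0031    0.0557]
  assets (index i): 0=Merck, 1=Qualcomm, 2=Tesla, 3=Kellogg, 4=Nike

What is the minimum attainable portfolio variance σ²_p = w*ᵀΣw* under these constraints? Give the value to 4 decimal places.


0.0187

u=Σ⁻¹μ = [0.6440  0.7954  1.6227  0.9493  2.3144]
v=Σ⁻¹𝟙 = [7.8316  9.3061  10.1605  19.7210  14.6182]
a=μᵀu=0.756952  b=𝟙ᵀu=6.325764  c=𝟙ᵀv=61.637379  D=ac−b²=6.641221
λ₁=(c·0.119−b)/D = (61.637379·0.119−6.325764)/6.641221 = 0.151943
λ₂=(a−b·0.119)/D = (0.756952−6.325764·0.119)/6.641221 = 0.000630
w* = 0.151943·u + 0.000630·v:
  w_0 = 0.151943·0.6440 + 0.000630·7.8316 = 0.1028  (Merck)
  w_1 = 0.151943·0.7954 + 0.000630·9.3061 = 0.1267  (Qualcomm)
  w_2 = 0.151943·1.6227 + 0.000630·10.1605 = 0.2530  (Tesla)
  w_3 = 0.151943·0.9493 + 0.000630·19.7210 = 0.1567  (Kellogg)
  w_4 = 0.151943·2.3144 + 0.000630·14.6182 = 0.3609  (Nike)
Σw_i=1.0000  μᵀw=0.1190
σ²=wᵀΣw=λ₁·μ_p+λ₂ = 0.151943·0.119 + 0.000630 = 0.018711 ≈ 0.0187


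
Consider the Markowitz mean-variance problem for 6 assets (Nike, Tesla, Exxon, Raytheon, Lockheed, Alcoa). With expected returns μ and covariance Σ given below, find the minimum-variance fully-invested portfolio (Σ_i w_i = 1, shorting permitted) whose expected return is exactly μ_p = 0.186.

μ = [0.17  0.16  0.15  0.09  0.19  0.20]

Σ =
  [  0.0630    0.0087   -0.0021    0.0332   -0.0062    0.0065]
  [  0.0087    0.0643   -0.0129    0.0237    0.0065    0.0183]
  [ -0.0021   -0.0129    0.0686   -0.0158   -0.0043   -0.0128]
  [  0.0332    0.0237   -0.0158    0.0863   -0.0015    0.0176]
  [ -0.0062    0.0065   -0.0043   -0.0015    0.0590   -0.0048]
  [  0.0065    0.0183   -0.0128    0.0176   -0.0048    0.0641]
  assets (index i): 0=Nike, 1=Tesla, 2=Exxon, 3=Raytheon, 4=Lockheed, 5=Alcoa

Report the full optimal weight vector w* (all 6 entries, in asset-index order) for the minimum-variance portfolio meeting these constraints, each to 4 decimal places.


u=Σ⁻¹μ = [2.8950  1.5843  3.3406  -0.5365  3.8628  3.4779]
v=Σ⁻¹𝟙 = [12.9269  9.7703  22.2503  5.0807  20.2892  16.0679]
a=μᵀu=2.627961  b=𝟙ᵀu=14.624157  c=𝟙ᵀv=86.385303  D=ac−b²=13.151238
λ₁=(c·0.186−b)/D = (86.385303·0.186−14.624157)/13.151238 = 0.109762
λ₂=(a−b·0.186)/D = (2.627961−14.624157·0.186)/13.151238 = -0.007006
w* = 0.109762·u + -0.007006·v:
  w_0 = 0.109762·2.8950 + -0.007006·12.9269 = 0.2272  (Nike)
  w_1 = 0.109762·1.5843 + -0.007006·9.7703 = 0.1054  (Tesla)
  w_2 = 0.109762·3.3406 + -0.007006·22.2503 = 0.2108  (Exxon)
  w_3 = 0.109762·-0.5365 + -0.007006·5.0807 = -0.0945  (Raytheon)
  w_4 = 0.109762·3.8628 + -0.007006·20.2892 = 0.2819  (Lockheed)
  w_5 = 0.109762·3.4779 + -0.007006·16.0679 = 0.2692  (Alcoa)
Σw_i=1.0000  μᵀw=0.1860
σ²=wᵀΣw=λ₁·μ_p+λ₂ = 0.109762·0.186 + -0.007006 = 0.013410 ≈ 0.0134

0.2272  0.1054  0.2108  -0.0945  0.2819  0.2692


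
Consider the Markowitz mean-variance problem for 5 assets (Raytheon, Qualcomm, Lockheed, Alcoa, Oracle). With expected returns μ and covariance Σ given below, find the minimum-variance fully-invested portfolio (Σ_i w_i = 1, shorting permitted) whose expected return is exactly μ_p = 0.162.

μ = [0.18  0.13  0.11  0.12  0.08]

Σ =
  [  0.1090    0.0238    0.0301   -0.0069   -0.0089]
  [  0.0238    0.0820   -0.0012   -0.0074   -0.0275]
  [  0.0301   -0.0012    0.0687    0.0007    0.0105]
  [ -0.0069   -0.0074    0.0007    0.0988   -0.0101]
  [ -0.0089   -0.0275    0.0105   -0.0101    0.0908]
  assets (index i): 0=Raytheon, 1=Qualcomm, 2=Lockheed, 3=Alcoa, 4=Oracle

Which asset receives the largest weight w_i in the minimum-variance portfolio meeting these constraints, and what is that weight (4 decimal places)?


g=Σ⁻¹μ = [1.2392  1.9454  0.8196  1.6124  1.6763]
h=Σ⁻¹𝟙 = [4.7492  17.9708  10.0130  13.4931  17.2644]
a=μᵀg=0.893697  b=𝟙ᵀg=7.292803  c=𝟙ᵀh=63.490433  D=ac−b²=3.556225
λ₁=(c·0.162−b)/D = (63.490433·0.162−7.292803)/3.556225 = 0.841523
λ₂=(a−b·0.162)/D = (0.893697−7.292803·0.162)/3.556225 = -0.080911
w* = 0.841523·g + -0.080911·h:
  w_0 = 0.841523·1.2392 + -0.080911·4.7492 = 0.6586  (Raytheon)
  w_1 = 0.841523·1.9454 + -0.080911·17.9708 = 0.1830  (Qualcomm)
  w_2 = 0.841523·0.8196 + -0.080911·10.0130 = -0.1205  (Lockheed)
  w_3 = 0.841523·1.6124 + -0.080911·13.4931 = 0.2651  (Alcoa)
  w_4 = 0.841523·1.6763 + -0.080911·17.2644 = 0.0137  (Oracle)
Σw_i=1.0000  μᵀw=0.1620
σ²=wᵀΣw=λ₁·μ_p+λ₂ = 0.841523·0.162 + -0.080911 = 0.055416 ≈ 0.0554

Raytheon (0.6586)


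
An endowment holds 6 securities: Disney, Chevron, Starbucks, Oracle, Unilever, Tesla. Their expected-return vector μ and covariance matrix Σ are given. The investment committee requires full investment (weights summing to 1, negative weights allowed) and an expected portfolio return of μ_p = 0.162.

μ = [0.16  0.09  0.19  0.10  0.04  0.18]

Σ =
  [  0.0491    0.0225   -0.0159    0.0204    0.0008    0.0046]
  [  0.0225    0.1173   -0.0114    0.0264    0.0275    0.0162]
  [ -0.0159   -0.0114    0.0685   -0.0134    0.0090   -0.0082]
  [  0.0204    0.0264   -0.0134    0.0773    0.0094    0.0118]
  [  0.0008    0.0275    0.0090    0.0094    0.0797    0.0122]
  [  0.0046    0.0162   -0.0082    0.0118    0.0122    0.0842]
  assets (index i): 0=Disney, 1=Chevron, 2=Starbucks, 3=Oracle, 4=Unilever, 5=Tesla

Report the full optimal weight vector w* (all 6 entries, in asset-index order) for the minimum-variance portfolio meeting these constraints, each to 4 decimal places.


p=Σ⁻¹μ = [4.1368  0.0295  4.1940  0.6235  -0.4478  2.2920]
q=Σ⁻¹𝟙 = [22.3996  1.5608  21.9543  7.8852  6.7821  10.4028]
a=μᵀp=1.918413  b=𝟙ᵀp=10.828037  c=𝟙ᵀq=70.984836  D=ac−b²=18.931840
λ₁=(c·0.162−b)/D = (70.984836·0.162−10.828037)/18.931840 = 0.035470
λ₂=(a−b·0.162)/D = (1.918413−10.828037·0.162)/18.931840 = 0.008677
w* = 0.035470·p + 0.008677·q:
  w_0 = 0.035470·4.1368 + 0.008677·22.3996 = 0.3411  (Disney)
  w_1 = 0.035470·0.0295 + 0.008677·1.5608 = 0.0146  (Chevron)
  w_2 = 0.035470·4.1940 + 0.008677·21.9543 = 0.3393  (Starbucks)
  w_3 = 0.035470·0.6235 + 0.008677·7.8852 = 0.0905  (Oracle)
  w_4 = 0.035470·-0.4478 + 0.008677·6.7821 = 0.0430  (Unilever)
  w_5 = 0.035470·2.2920 + 0.008677·10.4028 = 0.1716  (Tesla)
Σw_i=1.0000  μᵀw=0.1620
σ²=wᵀΣw=λ₁·μ_p+λ₂ = 0.035470·0.162 + 0.008677 = 0.014423 ≈ 0.0144

0.3411  0.0146  0.3393  0.0905  0.0430  0.1716
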